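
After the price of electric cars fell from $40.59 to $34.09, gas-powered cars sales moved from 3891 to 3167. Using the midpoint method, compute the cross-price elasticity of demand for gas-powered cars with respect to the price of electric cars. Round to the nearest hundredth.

1.18

%ΔQ_x = (3167 − 3891)/[(3891+3167)/2] = -724/3529 ≈ -0.2052.
%ΔP_y = (34.09 − 40.59)/[(40.59+34.09)/2] ≈ -0.1741.
E_xy = -0.2052/-0.1741 ≈ 1.18.
E_xy > 0, so gas-powered cars and electric cars are substitutes.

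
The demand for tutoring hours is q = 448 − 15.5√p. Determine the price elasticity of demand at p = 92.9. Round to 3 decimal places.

At p = 92.9, q = 298.6038.
dq/dp = −15.5/(2√p) = −15.5/(2·9.6385).
Point elasticity E = (dq/dp)·(p/q) = -0.8041 × 92.9/298.6038 ≈ -0.250.
|E| < 1, so demand is inelastic at this price.

-0.250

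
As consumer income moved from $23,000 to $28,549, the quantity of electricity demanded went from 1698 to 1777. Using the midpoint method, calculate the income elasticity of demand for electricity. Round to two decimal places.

0.21

%ΔQ = (1777 − 1698)/[(1698+1777)/2] = 79/1737.5 ≈ 0.0455.
%ΔM = (28,549 − 23,000)/[(23,000+28,549)/2] = 5549/25774.5 ≈ 0.2153.
E_I = %ΔQ/%ΔM ≈ 0.21.
E_I ∈ (0,1): normal good (necessity).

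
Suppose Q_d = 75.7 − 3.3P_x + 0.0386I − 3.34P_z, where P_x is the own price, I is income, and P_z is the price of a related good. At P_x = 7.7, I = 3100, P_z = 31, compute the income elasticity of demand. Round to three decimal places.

First evaluate Q_d: 75.7 − 3.3(7.7) + 0.0386(3100) − 3.34(31) = 75.7 − 25.41 + 119.66 − 103.54 = 66.41.
∂Q_d/∂I = +0.0386, so E_I = 0.0386·(3100/66.41) ≈ 1.802.
E_I > 1: normal good (luxury).

1.802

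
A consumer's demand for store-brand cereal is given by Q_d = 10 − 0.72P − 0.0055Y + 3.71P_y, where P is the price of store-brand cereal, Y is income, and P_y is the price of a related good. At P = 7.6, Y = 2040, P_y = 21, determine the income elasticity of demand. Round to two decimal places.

First evaluate Q_d: 10 − 0.72(7.6) − 0.0055(2040) + 3.71(21) = 10 − 5.472 − 11.22 + 77.91 = 71.218.
∂Q_d/∂Y = −0.0055, so E_I = -0.0055·(2040/71.218) ≈ -0.16.
E_I < 0: inferior good.

-0.16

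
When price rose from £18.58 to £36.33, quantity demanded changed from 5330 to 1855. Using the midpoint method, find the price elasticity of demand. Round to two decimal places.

%Δq = (1855 − 5330)/[(5330 + 1855)/2] = -3475/3592.5 ≈ -0.9673.
%ΔP = (36.33 − 18.58)/[(18.58 + 36.33)/2] = 17.75/27.455 ≈ 0.6465.
Arc elasticity E = %Δq/%ΔP ≈ -0.9673/0.6465 ≈ -1.50.
|E| > 1: demand is elastic over this range.

-1.50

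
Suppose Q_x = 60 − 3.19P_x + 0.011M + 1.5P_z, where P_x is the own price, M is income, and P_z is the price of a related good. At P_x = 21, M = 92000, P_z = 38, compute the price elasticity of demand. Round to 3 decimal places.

Substituting, Q_x = 60 − 3.19(21) + 0.011(92000) + 1.5(38) = 60 − 66.99 + 1012 + 57 = 1062.01.
∂Q_x/∂P_x = −3.19, so E_p = (−3.19)·(21/1062.01) ≈ -0.063.
|E_p| < 1: demand is inelastic.

-0.063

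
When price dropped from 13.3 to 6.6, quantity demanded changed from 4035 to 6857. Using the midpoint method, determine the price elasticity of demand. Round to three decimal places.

-0.770

%ΔQ = (6857 − 4035)/[(4035 + 6857)/2] = 2822/5446 ≈ 0.5182.
%ΔP = (6.6 − 13.3)/[(13.3 + 6.6)/2] = -6.7/9.95 ≈ -0.6734.
Arc elasticity E = %ΔQ/%ΔP ≈ 0.5182/-0.6734 ≈ -0.770.
|E| < 1: demand is inelastic over this range.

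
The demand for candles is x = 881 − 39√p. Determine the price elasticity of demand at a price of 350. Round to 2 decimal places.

-2.41

At p = 350, x = 151.3768.
dx/dp = −39/(2√p) = −39/(2·18.7083).
Point elasticity E = (dx/dp)·(p/x) = -1.0423 × 350/151.3768 ≈ -2.41.
|E| > 1, so demand is elastic at this price.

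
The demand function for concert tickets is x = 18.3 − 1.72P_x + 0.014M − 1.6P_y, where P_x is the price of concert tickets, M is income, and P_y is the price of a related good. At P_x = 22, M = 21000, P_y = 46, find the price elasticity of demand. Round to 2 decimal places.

-0.19

x = 18.3 − 1.72(22) + 0.014(21000) − 1.6(46) = 18.3 − 37.84 + 294 − 73.6 = 200.86.
∂x/∂P_x = −1.72, so E_p = (−1.72)·(22/200.86) ≈ -0.19.
|E_p| < 1: demand is inelastic.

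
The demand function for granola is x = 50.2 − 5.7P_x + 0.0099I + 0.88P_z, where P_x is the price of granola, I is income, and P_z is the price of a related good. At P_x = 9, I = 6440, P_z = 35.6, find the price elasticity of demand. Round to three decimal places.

-0.546

First evaluate x: 50.2 − 5.7(9) + 0.0099(6440) + 0.88(35.6) = 50.2 − 51.3 + 63.756 + 31.328 = 93.984.
∂x/∂P_x = −5.7, so E_p = (−5.7)·(9/93.984) ≈ -0.546.
|E_p| < 1: demand is inelastic.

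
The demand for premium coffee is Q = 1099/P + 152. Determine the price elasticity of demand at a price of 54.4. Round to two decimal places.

-0.12

At P = 54.4, Q = 172.2022.
dQ/dP = −1099/P² = −0.3714.
Point elasticity E = (dQ/dP)·(P/Q) = -0.3714 × 54.4/172.2022 ≈ -0.12.
|E| < 1, so demand is inelastic at this price.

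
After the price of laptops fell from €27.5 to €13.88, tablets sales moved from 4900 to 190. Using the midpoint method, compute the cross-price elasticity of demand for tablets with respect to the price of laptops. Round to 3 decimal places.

%ΔQ_x = (190 − 4900)/[(4900+190)/2] = -4710/2545 ≈ -1.8507.
%ΔP_y = (13.88 − 27.5)/[(27.5+13.88)/2] ≈ -0.6583.
E_xy = -1.8507/-0.6583 ≈ 2.811.
E_xy > 0, so tablets and laptops are substitutes.

2.811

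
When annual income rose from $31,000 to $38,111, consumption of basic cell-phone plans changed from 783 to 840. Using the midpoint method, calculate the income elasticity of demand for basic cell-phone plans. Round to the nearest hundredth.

0.34

%ΔQ = (840 − 783)/[(783+840)/2] = 57/811.5 ≈ 0.0702.
%ΔM = (38,111 − 31,000)/[(31,000+38,111)/2] = 7111/34555.5 ≈ 0.2058.
E_I = %ΔQ/%ΔM ≈ 0.34.
E_I ∈ (0,1): normal good (necessity).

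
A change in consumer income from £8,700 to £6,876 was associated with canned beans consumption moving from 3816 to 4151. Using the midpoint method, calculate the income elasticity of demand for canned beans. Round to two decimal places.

-0.36

%ΔQ = (4151 − 3816)/[(3816+4151)/2] = 335/3983.5 ≈ 0.0841.
%ΔY = (6,876 − 8,700)/[(8,700+6,876)/2] = -1824/7788 ≈ -0.2342.
E_I = %ΔQ/%ΔY ≈ -0.36.
E_I < 0: inferior good.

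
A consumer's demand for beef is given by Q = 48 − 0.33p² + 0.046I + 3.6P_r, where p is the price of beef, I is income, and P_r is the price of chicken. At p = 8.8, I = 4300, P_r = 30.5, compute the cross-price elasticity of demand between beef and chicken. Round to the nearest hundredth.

0.33

Substituting, Q = 48 − 0.33(8.8)² + 0.046(4300) + 3.6(30.5) = 48 − 25.5552 + 197.8 + 109.8 = 330.0448.
∂Q/∂P_r = +3.6, so E_xy = 3.6·(30.5/330.0448) ≈ 0.33.
E_xy > 0: the goods are substitutes.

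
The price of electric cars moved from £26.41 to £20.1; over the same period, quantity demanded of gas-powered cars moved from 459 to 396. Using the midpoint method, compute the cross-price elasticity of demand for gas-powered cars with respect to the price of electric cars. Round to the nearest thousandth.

%ΔQ_x = (396 − 459)/[(459+396)/2] = -63/427.5 ≈ -0.1474.
%ΔP_y = (20.1 − 26.41)/[(26.41+20.1)/2] ≈ -0.2713.
E_xy = -0.1474/-0.2713 ≈ 0.543.
E_xy > 0, so gas-powered cars and electric cars are substitutes.

0.543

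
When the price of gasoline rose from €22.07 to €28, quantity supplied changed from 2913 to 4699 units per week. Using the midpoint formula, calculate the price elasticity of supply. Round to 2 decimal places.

%Δq = (4699 − 2913)/[(2913 + 4699)/2] = 1786/3806 ≈ 0.4693.
%Δp = (28 − 22.07)/[(22.07 + 28)/2] = 5.93/25.035 ≈ 0.2369.
Arc elasticity E = %Δq/%Δp ≈ 0.4693/0.2369 ≈ 1.98.
|E| > 1: supply is elastic over this range.

1.98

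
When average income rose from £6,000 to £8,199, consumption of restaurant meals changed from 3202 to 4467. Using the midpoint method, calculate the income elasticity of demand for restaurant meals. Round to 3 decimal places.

%ΔQ = (4467 − 3202)/[(3202+4467)/2] = 1265/3834.5 ≈ 0.3299.
%ΔI = (8,199 − 6,000)/[(6,000+8,199)/2] = 2199/7099.5 ≈ 0.3097.
E_I = %ΔQ/%ΔI ≈ 1.065.
E_I > 1: normal good (luxury).

1.065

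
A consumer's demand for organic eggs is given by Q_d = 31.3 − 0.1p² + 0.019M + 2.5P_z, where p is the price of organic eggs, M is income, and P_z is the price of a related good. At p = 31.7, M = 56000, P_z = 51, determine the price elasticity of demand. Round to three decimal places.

Q_d = 31.3 − 0.1(31.7)² + 0.019(56000) + 2.5(51) = 31.3 − 100.489 + 1064 + 127.5 = 1122.311.
∂Q_d/∂p = −2·0.1·p = -6.34, so E_p = -6.34·(31.7/1122.311) ≈ -0.179.
|E_p| < 1: demand is inelastic.

-0.179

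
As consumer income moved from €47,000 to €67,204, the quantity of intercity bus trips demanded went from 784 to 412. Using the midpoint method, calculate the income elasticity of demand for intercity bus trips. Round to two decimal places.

-1.76

%ΔQ = (412 − 784)/[(784+412)/2] = -372/598 ≈ -0.6221.
%ΔM = (67,204 − 47,000)/[(47,000+67,204)/2] = 20204/57102 ≈ 0.3538.
E_I = %ΔQ/%ΔM ≈ -1.76.
E_I < 0: inferior good.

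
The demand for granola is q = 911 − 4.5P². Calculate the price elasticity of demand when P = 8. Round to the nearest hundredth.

At P = 8, q = 623.
dq/dP = −2·4.5·P = −72.
Point elasticity E = (dq/dP)·(P/q) = -72 × 8/623 ≈ -0.92.
|E| < 1, so demand is inelastic at this price.

-0.92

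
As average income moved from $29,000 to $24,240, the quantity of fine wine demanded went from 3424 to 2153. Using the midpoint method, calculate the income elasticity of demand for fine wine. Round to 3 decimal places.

2.549

%ΔQ = (2153 − 3424)/[(3424+2153)/2] = -1271/2788.5 ≈ -0.4558.
%ΔI = (24,240 − 29,000)/[(29,000+24,240)/2] = -4760/26620 ≈ -0.1788.
E_I = %ΔQ/%ΔI ≈ 2.549.
E_I > 1: normal good (luxury).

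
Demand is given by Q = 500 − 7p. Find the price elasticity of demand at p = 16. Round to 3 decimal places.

At p = 16, Q = 388.
dQ/dp = −7.
Point elasticity E = (dQ/dp)·(p/Q) = -7 × 16/388 ≈ -0.289.
|E| < 1, so demand is inelastic at this price.

-0.289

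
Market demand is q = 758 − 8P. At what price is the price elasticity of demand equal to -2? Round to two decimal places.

Set −bP/(a − bP) = −2 ⇒ bP = 2(a − bP) ⇒ bP(1+2) = 2·a.
P = 2·758/(8·3) ≈ 63.17.

63.17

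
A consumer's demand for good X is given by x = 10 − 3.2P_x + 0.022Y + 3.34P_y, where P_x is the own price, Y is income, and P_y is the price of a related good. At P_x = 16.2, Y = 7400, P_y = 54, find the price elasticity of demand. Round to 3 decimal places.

At the given point, x = 10 − 3.2(16.2) + 0.022(7400) + 3.34(54) = 10 − 51.84 + 162.8 + 180.36 = 301.32.
∂x/∂P_x = −3.2, so E_p = (−3.2)·(16.2/301.32) ≈ -0.172.
|E_p| < 1: demand is inelastic.

-0.172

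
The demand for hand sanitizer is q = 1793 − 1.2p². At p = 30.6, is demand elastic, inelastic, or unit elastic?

At p = 30.6, q = 669.368.
dq/dp = −2·1.2·p = −73.44.
Point elasticity E = (dq/dp)·(p/q) = -73.44 × 30.6/669.368 ≈ -3.357.
|E| ≈ 3.357 > 1, so demand is elastic.

elastic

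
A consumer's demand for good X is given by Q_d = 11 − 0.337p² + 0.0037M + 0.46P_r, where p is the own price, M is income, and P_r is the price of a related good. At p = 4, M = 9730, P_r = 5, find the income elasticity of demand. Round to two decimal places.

0.82

Evaluating quantity at (p, M, P_r) gives Q_d = 11 − 0.337(4)² + 0.0037(9730) + 0.46(5) = 11 − 5.392 + 36.001 + 2.3 = 43.909.
∂Q_d/∂M = +0.0037, so E_I = 0.0037·(9730/43.909) ≈ 0.82.
E_I ∈ (0,1): normal good (necessity).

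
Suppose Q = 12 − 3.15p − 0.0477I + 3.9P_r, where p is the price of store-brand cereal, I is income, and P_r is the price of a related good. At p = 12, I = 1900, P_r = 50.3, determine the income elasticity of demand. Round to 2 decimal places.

First evaluate Q: 12 − 3.15(12) − 0.0477(1900) + 3.9(50.3) = 12 − 37.8 − 90.63 + 196.17 = 79.74.
∂Q/∂I = −0.0477, so E_I = -0.0477·(1900/79.74) ≈ -1.14.
E_I < 0: inferior good.

-1.14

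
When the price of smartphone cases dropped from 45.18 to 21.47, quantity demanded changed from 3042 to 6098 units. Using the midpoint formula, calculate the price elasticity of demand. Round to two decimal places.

-0.94

%ΔQ = (6098 − 3042)/[(3042 + 6098)/2] = 3056/4570 ≈ 0.6687.
%ΔP = (21.47 − 45.18)/[(45.18 + 21.47)/2] = -23.71/33.325 ≈ -0.7115.
Arc elasticity E = %ΔQ/%ΔP ≈ 0.6687/-0.7115 ≈ -0.94.
|E| < 1: demand is inelastic over this range.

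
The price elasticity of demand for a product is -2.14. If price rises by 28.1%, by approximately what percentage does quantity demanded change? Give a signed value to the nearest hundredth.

-60.13

%ΔQ ≈ E × %ΔP = (-2.14) × (28.1%) ≈ -60.13%.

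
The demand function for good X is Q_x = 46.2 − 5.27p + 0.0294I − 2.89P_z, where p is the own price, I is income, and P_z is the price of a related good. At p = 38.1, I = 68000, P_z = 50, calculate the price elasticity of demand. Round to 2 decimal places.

-0.12

First evaluate Q_x: 46.2 − 5.27(38.1) + 0.0294(68000) − 2.89(50) = 46.2 − 200.787 + 1999.2 − 144.5 = 1700.113.
∂Q_x/∂p = −5.27, so E_p = (−5.27)·(38.1/1700.113) ≈ -0.12.
|E_p| < 1: demand is inelastic.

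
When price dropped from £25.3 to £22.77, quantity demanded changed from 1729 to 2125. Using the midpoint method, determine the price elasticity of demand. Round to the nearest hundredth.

%Δq = (2125 − 1729)/[(1729 + 2125)/2] = 396/1927 ≈ 0.2055.
%ΔP = (22.77 − 25.3)/[(25.3 + 22.77)/2] = -2.53/24.035 ≈ -0.1053.
Arc elasticity E = %Δq/%ΔP ≈ 0.2055/-0.1053 ≈ -1.95.
|E| > 1: demand is elastic over this range.

-1.95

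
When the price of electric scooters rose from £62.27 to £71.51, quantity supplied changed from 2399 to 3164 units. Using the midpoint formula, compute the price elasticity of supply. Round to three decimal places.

%Δq = (3164 − 2399)/[(2399 + 3164)/2] = 765/2781.5 ≈ 0.2750.
%Δp = (71.51 − 62.27)/[(62.27 + 71.51)/2] = 9.24/66.89 ≈ 0.1381.
Arc elasticity E = %Δq/%Δp ≈ 0.2750/0.1381 ≈ 1.991.
|E| > 1: supply is elastic over this range.

1.991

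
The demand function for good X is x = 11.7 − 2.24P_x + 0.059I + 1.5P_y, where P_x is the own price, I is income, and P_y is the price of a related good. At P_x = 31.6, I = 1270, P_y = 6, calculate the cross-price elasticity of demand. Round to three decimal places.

0.362

At the given point, x = 11.7 − 2.24(31.6) + 0.059(1270) + 1.5(6) = 11.7 − 70.784 + 74.93 + 9 = 24.846.
∂x/∂P_y = +1.5, so E_xy = 1.5·(6/24.846) ≈ 0.362.
E_xy > 0: the goods are substitutes.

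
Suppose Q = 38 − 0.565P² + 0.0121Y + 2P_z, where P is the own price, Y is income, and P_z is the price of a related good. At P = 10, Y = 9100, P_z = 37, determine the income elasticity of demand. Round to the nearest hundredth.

0.66

Q = 38 − 0.565(10)² + 0.0121(9100) + 2(37) = 38 − 56.5 + 110.11 + 74 = 165.61.
∂Q/∂Y = +0.0121, so E_I = 0.0121·(9100/165.61) ≈ 0.66.
E_I ∈ (0,1): normal good (necessity).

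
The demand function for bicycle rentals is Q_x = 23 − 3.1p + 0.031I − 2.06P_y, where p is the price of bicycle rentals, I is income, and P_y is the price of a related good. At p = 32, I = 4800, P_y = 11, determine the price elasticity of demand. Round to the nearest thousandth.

Evaluating quantity at (p, I, P_y) gives Q_x = 23 − 3.1(32) + 0.031(4800) − 2.06(11) = 23 − 99.2 + 148.8 − 22.66 = 49.94.
∂Q_x/∂p = −3.1, so E_p = (−3.1)·(32/49.94) ≈ -1.986.
|E_p| > 1: demand is elastic.

-1.986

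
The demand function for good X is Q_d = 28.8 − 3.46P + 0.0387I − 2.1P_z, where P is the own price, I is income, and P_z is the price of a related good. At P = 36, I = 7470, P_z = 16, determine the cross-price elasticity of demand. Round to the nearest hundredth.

Evaluating quantity at (P, I, P_z) gives Q_d = 28.8 − 3.46(36) + 0.0387(7470) − 2.1(16) = 28.8 − 124.56 + 289.089 − 33.6 = 159.729.
∂Q_d/∂P_z = −2.1, so E_xy = -2.1·(16/159.729) ≈ -0.21.
E_xy < 0: the goods are complements.

-0.21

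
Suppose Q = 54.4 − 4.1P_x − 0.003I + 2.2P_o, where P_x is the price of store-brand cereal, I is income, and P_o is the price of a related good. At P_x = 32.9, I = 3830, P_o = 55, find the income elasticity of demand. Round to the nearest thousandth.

-0.396

At the given point, Q = 54.4 − 4.1(32.9) − 0.003(3830) + 2.2(55) = 54.4 − 134.89 − 11.49 + 121 = 29.02.
∂Q/∂I = −0.003, so E_I = -0.003·(3830/29.02) ≈ -0.396.
E_I < 0: inferior good.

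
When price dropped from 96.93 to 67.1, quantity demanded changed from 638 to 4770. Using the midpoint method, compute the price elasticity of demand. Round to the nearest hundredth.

-4.20

%ΔQ = (4770 − 638)/[(638 + 4770)/2] = 4132/2704 ≈ 1.5281.
%ΔP = (67.1 − 96.93)/[(96.93 + 67.1)/2] = -29.83/82.015 ≈ -0.3637.
Arc elasticity E = %ΔQ/%ΔP ≈ 1.5281/-0.3637 ≈ -4.20.
|E| > 1: demand is elastic over this range.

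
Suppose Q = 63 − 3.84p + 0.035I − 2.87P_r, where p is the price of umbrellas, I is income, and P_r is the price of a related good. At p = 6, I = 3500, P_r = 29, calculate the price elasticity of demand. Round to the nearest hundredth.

-0.29

Q = 63 − 3.84(6) + 0.035(3500) − 2.87(29) = 63 − 23.04 + 122.5 − 83.23 = 79.23.
∂Q/∂p = −3.84, so E_p = (−3.84)·(6/79.23) ≈ -0.29.
|E_p| < 1: demand is inelastic.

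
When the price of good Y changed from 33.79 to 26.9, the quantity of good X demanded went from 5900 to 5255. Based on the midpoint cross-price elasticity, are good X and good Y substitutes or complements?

%ΔQ_x = (5255 − 5900)/[(5900+5255)/2] = -645/5577.5 ≈ -0.1156.
%ΔP_y = (26.9 − 33.79)/[(33.79+26.9)/2] ≈ -0.2271.
E_xy = -0.1156/-0.2271 ≈ 0.509.
E_xy > 0, so the goods are substitutes.

substitutes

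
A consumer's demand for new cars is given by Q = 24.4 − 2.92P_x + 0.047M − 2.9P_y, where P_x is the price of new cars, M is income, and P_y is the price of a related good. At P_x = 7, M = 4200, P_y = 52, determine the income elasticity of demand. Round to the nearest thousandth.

3.904

Evaluating quantity at (P_x, M, P_y) gives Q = 24.4 − 2.92(7) + 0.047(4200) − 2.9(52) = 24.4 − 20.44 + 197.4 − 150.8 = 50.56.
∂Q/∂M = +0.047, so E_I = 0.047·(4200/50.56) ≈ 3.904.
E_I > 1: normal good (luxury).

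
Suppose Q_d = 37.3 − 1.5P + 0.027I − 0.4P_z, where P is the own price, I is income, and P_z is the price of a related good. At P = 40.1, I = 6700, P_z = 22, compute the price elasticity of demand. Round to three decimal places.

Evaluating quantity at (P, I, P_z) gives Q_d = 37.3 − 1.5(40.1) + 0.027(6700) − 0.4(22) = 37.3 − 60.15 + 180.9 − 8.8 = 149.25.
∂Q_d/∂P = −1.5, so E_p = (−1.5)·(40.1/149.25) ≈ -0.403.
|E_p| < 1: demand is inelastic.

-0.403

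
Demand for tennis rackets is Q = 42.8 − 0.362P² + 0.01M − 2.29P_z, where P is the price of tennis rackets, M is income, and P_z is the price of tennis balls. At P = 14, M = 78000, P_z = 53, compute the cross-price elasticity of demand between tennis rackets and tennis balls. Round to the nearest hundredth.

First evaluate Q: 42.8 − 0.362(14)² + 0.01(78000) − 2.29(53) = 42.8 − 70.952 + 780 − 121.37 = 630.478.
∂Q/∂P_z = −2.29, so E_xy = -2.29·(53/630.478) ≈ -0.19.
E_xy < 0: the goods are complements.

-0.19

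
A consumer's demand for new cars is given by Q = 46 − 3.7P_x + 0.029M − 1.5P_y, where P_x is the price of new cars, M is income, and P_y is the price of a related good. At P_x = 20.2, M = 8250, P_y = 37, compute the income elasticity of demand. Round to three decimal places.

First evaluate Q: 46 − 3.7(20.2) + 0.029(8250) − 1.5(37) = 46 − 74.74 + 239.25 − 55.5 = 155.01.
∂Q/∂M = +0.029, so E_I = 0.029·(8250/155.01) ≈ 1.543.
E_I > 1: normal good (luxury).

1.543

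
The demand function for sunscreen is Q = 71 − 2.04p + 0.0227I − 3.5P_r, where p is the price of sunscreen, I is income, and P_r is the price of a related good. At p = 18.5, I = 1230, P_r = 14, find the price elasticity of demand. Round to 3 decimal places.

-3.098

Evaluating quantity at (p, I, P_r) gives Q = 71 − 2.04(18.5) + 0.0227(1230) − 3.5(14) = 71 − 37.74 + 27.921 − 49 = 12.181.
∂Q/∂p = −2.04, so E_p = (−2.04)·(18.5/12.181) ≈ -3.098.
|E_p| > 1: demand is elastic.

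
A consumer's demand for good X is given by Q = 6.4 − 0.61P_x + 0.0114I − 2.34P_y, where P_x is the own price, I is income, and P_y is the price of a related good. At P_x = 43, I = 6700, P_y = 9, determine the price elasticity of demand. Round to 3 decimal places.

First evaluate Q: 6.4 − 0.61(43) + 0.0114(6700) − 2.34(9) = 6.4 − 26.23 + 76.38 − 21.06 = 35.49.
∂Q/∂P_x = −0.61, so E_p = (−0.61)·(43/35.49) ≈ -0.739.
|E_p| < 1: demand is inelastic.

-0.739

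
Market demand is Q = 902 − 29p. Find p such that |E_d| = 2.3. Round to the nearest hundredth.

21.68

Set −bp/(a − bp) = −2.3 ⇒ bp = 2.3(a − bp) ⇒ bp(1+2.3) = 2.3·a.
p = 2.3·902/(29·3.3) ≈ 21.68.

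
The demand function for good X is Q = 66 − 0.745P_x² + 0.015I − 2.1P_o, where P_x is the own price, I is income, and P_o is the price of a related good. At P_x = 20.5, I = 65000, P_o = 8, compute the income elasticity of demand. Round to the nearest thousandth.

At the given point, Q = 66 − 0.745(20.5)² + 0.015(65000) − 2.1(8) = 66 − 313.0863 + 975 − 16.8 = 711.1138.
∂Q/∂I = +0.015, so E_I = 0.015·(65000/711.1138) ≈ 1.371.
E_I > 1: normal good (luxury).

1.371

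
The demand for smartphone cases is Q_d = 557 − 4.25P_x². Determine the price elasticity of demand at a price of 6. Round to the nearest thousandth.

At P_x = 6, Q_d = 404.
dQ_d/dP_x = −2·4.25·P_x = −51.
Point elasticity E = (dQ_d/dP_x)·(P_x/Q_d) = -51 × 6/404 ≈ -0.757.
|E| < 1, so demand is inelastic at this price.

-0.757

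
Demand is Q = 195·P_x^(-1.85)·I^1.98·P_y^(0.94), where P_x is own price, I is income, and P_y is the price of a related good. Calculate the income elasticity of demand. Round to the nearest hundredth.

1.98

For a Cobb–Douglas (constant-elasticity) form Q = A·I^α·…, the elasticity with respect to I equals the exponent α at every point.
Here the exponent on I is 1.98, so the income elasticity of demand is 1.98.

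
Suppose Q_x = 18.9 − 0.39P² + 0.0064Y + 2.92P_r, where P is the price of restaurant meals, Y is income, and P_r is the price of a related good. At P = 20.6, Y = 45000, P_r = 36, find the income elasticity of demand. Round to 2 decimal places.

1.17

Evaluating quantity at (P, Y, P_r) gives Q_x = 18.9 − 0.39(20.6)² + 0.0064(45000) + 2.92(36) = 18.9 − 165.5004 + 288 + 105.12 = 246.5196.
∂Q_x/∂Y = +0.0064, so E_I = 0.0064·(45000/246.5196) ≈ 1.17.
E_I > 1: normal good (luxury).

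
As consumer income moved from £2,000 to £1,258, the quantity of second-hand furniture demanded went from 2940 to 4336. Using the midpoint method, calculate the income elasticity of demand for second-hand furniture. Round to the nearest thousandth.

%ΔQ = (4336 − 2940)/[(2940+4336)/2] = 1396/3638 ≈ 0.3837.
%ΔI = (1,258 − 2,000)/[(2,000+1,258)/2] = -742/1629 ≈ -0.4555.
E_I = %ΔQ/%ΔI ≈ -0.842.
E_I < 0: inferior good.

-0.842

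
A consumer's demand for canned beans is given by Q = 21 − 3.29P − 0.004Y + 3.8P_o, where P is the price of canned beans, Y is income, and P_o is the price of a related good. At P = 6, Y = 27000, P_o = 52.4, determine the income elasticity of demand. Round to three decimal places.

Q = 21 − 3.29(6) − 0.004(27000) + 3.8(52.4) = 21 − 19.74 − 108 + 199.12 = 92.38.
∂Q/∂Y = −0.004, so E_I = -0.004·(27000/92.38) ≈ -1.169.
E_I < 0: inferior good.

-1.169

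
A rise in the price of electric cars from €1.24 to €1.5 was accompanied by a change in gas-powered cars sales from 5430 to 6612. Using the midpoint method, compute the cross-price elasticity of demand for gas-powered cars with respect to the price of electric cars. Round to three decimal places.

%ΔQ_x = (6612 − 5430)/[(5430+6612)/2] = 1182/6021 ≈ 0.1963.
%ΔP_y = (1.5 − 1.24)/[(1.24+1.5)/2] ≈ 0.1898.
E_xy = 0.1963/0.1898 ≈ 1.034.
E_xy > 0, so gas-powered cars and electric cars are substitutes.

1.034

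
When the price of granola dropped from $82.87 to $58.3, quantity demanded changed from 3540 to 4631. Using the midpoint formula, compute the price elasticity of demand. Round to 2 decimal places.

%Δq = (4631 − 3540)/[(3540 + 4631)/2] = 1091/4085.5 ≈ 0.2670.
%Δp = (58.3 − 82.87)/[(82.87 + 58.3)/2] = -24.57/70.585 ≈ -0.3481.
Arc elasticity E = %Δq/%Δp ≈ 0.2670/-0.3481 ≈ -0.77.
|E| < 1: demand is inelastic over this range.

-0.77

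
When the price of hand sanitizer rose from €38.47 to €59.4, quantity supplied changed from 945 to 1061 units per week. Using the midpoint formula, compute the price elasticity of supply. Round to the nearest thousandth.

0.270

%ΔQ = (1061 − 945)/[(945 + 1061)/2] = 116/1003 ≈ 0.1157.
%Δp = (59.4 − 38.47)/[(38.47 + 59.4)/2] = 20.93/48.935 ≈ 0.4277.
Arc elasticity E = %ΔQ/%Δp ≈ 0.1157/0.4277 ≈ 0.270.
|E| < 1: supply is inelastic over this range.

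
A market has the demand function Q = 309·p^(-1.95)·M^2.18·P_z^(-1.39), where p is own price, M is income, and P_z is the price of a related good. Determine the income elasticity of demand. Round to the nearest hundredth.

For a Cobb–Douglas (constant-elasticity) form Q = A·M^α·…, the elasticity with respect to M equals the exponent α at every point.
Here the exponent on M is 2.18, so the income elasticity of demand is 2.18.

2.18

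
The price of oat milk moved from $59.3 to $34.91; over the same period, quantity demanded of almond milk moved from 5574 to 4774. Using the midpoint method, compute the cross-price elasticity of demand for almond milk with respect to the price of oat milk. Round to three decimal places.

0.299

%ΔQ_x = (4774 − 5574)/[(5574+4774)/2] = -800/5174 ≈ -0.1546.
%ΔP_y = (34.91 − 59.3)/[(59.3+34.91)/2] ≈ -0.5178.
E_xy = -0.1546/-0.5178 ≈ 0.299.
E_xy > 0, so almond milk and oat milk are substitutes.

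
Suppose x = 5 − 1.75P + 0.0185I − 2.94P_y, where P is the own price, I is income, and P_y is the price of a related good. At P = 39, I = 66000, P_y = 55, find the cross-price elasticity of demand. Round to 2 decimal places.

Evaluating quantity at (P, I, P_y) gives x = 5 − 1.75(39) + 0.0185(66000) − 2.94(55) = 5 − 68.25 + 1221 − 161.7 = 996.05.
∂x/∂P_y = −2.94, so E_xy = -2.94·(55/996.05) ≈ -0.16.
E_xy < 0: the goods are complements.

-0.16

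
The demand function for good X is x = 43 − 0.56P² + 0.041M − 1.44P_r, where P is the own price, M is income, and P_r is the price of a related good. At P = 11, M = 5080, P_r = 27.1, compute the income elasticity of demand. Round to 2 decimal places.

Evaluating quantity at (P, M, P_r) gives x = 43 − 0.56(11)² + 0.041(5080) − 1.44(27.1) = 43 − 67.76 + 208.28 − 39.024 = 144.496.
∂x/∂M = +0.041, so E_I = 0.041·(5080/144.496) ≈ 1.44.
E_I > 1: normal good (luxury).

1.44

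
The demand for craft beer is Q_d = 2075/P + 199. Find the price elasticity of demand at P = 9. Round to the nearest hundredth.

-0.54

At P = 9, Q_d = 429.5556.
dQ_d/dP = −2075/P² = −25.6173.
Point elasticity E = (dQ_d/dP)·(P/Q_d) = -25.6173 × 9/429.5556 ≈ -0.54.
|E| < 1, so demand is inelastic at this price.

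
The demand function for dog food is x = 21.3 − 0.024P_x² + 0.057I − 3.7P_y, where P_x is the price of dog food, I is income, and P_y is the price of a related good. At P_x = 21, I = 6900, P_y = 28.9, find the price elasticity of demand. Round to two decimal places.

-0.07

Evaluating quantity at (P_x, I, P_y) gives x = 21.3 − 0.024(21)² + 0.057(6900) − 3.7(28.9) = 21.3 − 10.584 + 393.3 − 106.93 = 297.086.
∂x/∂P_x = −2·0.024·P_x = -1.008, so E_p = -1.008·(21/297.086) ≈ -0.07.
|E_p| < 1: demand is inelastic.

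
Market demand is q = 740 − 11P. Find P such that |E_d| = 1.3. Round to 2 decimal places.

Set −bP/(a − bP) = −1.3 ⇒ bP = 1.3(a − bP) ⇒ bP(1+1.3) = 1.3·a.
P = 1.3·740/(11·2.3) ≈ 38.02.

38.02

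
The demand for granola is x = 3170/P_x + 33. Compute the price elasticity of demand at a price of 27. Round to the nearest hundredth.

At P_x = 27, x = 150.4074.
dx/dP_x = −3170/P_x² = −4.3484.
Point elasticity E = (dx/dP_x)·(P_x/x) = -4.3484 × 27/150.4074 ≈ -0.78.
|E| < 1, so demand is inelastic at this price.

-0.78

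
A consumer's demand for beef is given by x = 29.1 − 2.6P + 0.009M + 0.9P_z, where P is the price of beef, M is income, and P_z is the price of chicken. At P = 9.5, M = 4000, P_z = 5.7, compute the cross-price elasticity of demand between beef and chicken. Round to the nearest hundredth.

0.11

x = 29.1 − 2.6(9.5) + 0.009(4000) + 0.9(5.7) = 29.1 − 24.7 + 36 + 5.13 = 45.53.
∂x/∂P_z = +0.9, so E_xy = 0.9·(5.7/45.53) ≈ 0.11.
E_xy > 0: the goods are substitutes.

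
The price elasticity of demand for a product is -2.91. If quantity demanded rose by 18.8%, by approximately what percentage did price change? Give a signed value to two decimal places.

-6.46

%ΔQ ≈ E × %ΔP ⇒ %ΔP = %ΔQ / E = (18.8%)/(-2.91) ≈ -6.46%.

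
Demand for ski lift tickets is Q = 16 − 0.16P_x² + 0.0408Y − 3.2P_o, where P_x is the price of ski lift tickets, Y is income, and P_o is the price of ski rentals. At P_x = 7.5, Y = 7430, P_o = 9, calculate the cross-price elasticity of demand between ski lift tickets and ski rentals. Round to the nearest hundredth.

-0.10

Substituting, Q = 16 − 0.16(7.5)² + 0.0408(7430) − 3.2(9) = 16 − 9 + 303.144 − 28.8 = 281.344.
∂Q/∂P_o = −3.2, so E_xy = -3.2·(9/281.344) ≈ -0.10.
E_xy < 0: the goods are complements.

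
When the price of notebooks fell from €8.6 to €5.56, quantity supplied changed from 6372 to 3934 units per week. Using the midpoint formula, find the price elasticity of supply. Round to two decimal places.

1.10

%Δq = (3934 − 6372)/[(6372 + 3934)/2] = -2438/5153 ≈ -0.4731.
%Δp = (5.56 − 8.6)/[(8.6 + 5.56)/2] = -3.04/7.08 ≈ -0.4294.
Arc elasticity E = %Δq/%Δp ≈ -0.4731/-0.4294 ≈ 1.10.
|E| > 1: supply is elastic over this range.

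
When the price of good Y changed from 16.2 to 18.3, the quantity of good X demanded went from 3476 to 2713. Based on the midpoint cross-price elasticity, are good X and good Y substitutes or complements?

%ΔQ_x = (2713 − 3476)/[(3476+2713)/2] = -763/3094.5 ≈ -0.2466.
%ΔP_y = (18.3 − 16.2)/[(16.2+18.3)/2] ≈ 0.1217.
E_xy = -0.2466/0.1217 ≈ -2.025.
E_xy < 0, so the goods are complements.

complements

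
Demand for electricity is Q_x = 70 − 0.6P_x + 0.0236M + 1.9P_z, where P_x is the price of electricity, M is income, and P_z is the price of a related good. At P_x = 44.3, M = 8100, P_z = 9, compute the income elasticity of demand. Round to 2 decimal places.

0.76

Q_x = 70 − 0.6(44.3) + 0.0236(8100) + 1.9(9) = 70 − 26.58 + 191.16 + 17.1 = 251.68.
∂Q_x/∂M = +0.0236, so E_I = 0.0236·(8100/251.68) ≈ 0.76.
E_I ∈ (0,1): normal good (necessity).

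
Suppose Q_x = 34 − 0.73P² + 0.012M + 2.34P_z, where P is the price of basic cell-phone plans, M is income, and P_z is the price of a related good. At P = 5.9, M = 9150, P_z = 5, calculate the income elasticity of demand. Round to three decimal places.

0.844

Q_x = 34 − 0.73(5.9)² + 0.012(9150) + 2.34(5) = 34 − 25.4113 + 109.8 + 11.7 = 130.0887.
∂Q_x/∂M = +0.012, so E_I = 0.012·(9150/130.0887) ≈ 0.844.
E_I ∈ (0,1): normal good (necessity).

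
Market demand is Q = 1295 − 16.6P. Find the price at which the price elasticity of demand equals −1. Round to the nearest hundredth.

For linear demand Q = a − bP, E = −bP/(a − bP). |E| = 1 ⇒ bP = a − bP ⇒ P = a/(2b).
P = 1295/(2·16.6) ≈ 39.01.

39.01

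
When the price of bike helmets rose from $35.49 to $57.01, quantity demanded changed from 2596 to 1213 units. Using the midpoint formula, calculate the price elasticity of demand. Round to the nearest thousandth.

%Δq = (1213 − 2596)/[(2596 + 1213)/2] = -1383/1904.5 ≈ -0.7262.
%ΔP = (57.01 − 35.49)/[(35.49 + 57.01)/2] = 21.52/46.25 ≈ 0.4653.
Arc elasticity E = %Δq/%ΔP ≈ -0.7262/0.4653 ≈ -1.561.
|E| > 1: demand is elastic over this range.

-1.561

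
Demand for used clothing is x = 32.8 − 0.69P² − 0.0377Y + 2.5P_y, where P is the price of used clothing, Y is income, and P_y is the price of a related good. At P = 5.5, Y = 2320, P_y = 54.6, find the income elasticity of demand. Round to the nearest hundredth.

-1.43

x = 32.8 − 0.69(5.5)² − 0.0377(2320) + 2.5(54.6) = 32.8 − 20.8725 − 87.464 + 136.5 = 60.9635.
∂x/∂Y = −0.0377, so E_I = -0.0377·(2320/60.9635) ≈ -1.43.
E_I < 0: inferior good.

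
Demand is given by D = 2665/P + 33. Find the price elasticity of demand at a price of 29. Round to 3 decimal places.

-0.736

At P = 29, D = 124.8966.
dD/dP = −2665/P² = −3.1688.
Point elasticity E = (dD/dP)·(P/D) = -3.1688 × 29/124.8966 ≈ -0.736.
|E| < 1, so demand is inelastic at this price.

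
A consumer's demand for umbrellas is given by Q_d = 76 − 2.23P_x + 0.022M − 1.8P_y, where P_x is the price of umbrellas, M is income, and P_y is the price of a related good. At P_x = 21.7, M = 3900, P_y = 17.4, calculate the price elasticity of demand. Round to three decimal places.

-0.589

First evaluate Q_d: 76 − 2.23(21.7) + 0.022(3900) − 1.8(17.4) = 76 − 48.391 + 85.8 − 31.32 = 82.089.
∂Q_d/∂P_x = −2.23, so E_p = (−2.23)·(21.7/82.089) ≈ -0.589.
|E_p| < 1: demand is inelastic.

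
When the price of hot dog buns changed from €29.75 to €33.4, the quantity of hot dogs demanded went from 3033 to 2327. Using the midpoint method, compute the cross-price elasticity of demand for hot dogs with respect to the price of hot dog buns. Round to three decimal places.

%ΔQ_x = (2327 − 3033)/[(3033+2327)/2] = -706/2680 ≈ -0.2634.
%ΔP_y = (33.4 − 29.75)/[(29.75+33.4)/2] ≈ 0.1156.
E_xy = -0.2634/0.1156 ≈ -2.279.
E_xy < 0, so hot dogs and hot dog buns are complements.

-2.279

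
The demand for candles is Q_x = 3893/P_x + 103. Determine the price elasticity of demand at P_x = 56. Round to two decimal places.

-0.40

At P_x = 56, Q_x = 172.5179.
dQ_x/dP_x = −3893/P_x² = −1.2414.
Point elasticity E = (dQ_x/dP_x)·(P_x/Q_x) = -1.2414 × 56/172.5179 ≈ -0.40.
|E| < 1, so demand is inelastic at this price.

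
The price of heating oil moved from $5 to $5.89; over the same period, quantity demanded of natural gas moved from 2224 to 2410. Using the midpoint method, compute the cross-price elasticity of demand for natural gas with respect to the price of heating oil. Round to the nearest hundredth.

0.49

%ΔQ_x = (2410 − 2224)/[(2224+2410)/2] = 186/2317 ≈ 0.0803.
%ΔP_y = (5.89 − 5)/[(5+5.89)/2] ≈ 0.1635.
E_xy = 0.0803/0.1635 ≈ 0.49.
E_xy > 0, so natural gas and heating oil are substitutes.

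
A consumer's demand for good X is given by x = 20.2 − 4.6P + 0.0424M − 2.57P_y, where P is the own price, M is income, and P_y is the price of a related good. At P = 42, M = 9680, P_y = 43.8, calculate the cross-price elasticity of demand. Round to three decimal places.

At the given point, x = 20.2 − 4.6(42) + 0.0424(9680) − 2.57(43.8) = 20.2 − 193.2 + 410.432 − 112.566 = 124.866.
∂x/∂P_y = −2.57, so E_xy = -2.57·(43.8/124.866) ≈ -0.901.
E_xy < 0: the goods are complements.

-0.901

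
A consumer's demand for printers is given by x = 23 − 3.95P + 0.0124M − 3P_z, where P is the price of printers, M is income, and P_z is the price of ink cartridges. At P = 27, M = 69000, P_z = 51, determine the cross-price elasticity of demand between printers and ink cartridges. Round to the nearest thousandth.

-0.247

Substituting, x = 23 − 3.95(27) + 0.0124(69000) − 3(51) = 23 − 106.65 + 855.6 − 153 = 618.95.
∂x/∂P_z = −3, so E_xy = -3·(51/618.95) ≈ -0.247.
E_xy < 0: the goods are complements.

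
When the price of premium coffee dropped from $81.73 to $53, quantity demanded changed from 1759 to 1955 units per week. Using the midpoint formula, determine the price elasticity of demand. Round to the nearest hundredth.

-0.25

%ΔQ = (1955 − 1759)/[(1759 + 1955)/2] = 196/1857 ≈ 0.1055.
%ΔP = (53 − 81.73)/[(81.73 + 53)/2] = -28.73/67.365 ≈ -0.4265.
Arc elasticity E = %ΔQ/%ΔP ≈ 0.1055/-0.4265 ≈ -0.25.
|E| < 1: demand is inelastic over this range.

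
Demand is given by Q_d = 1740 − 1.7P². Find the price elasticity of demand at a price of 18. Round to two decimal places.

At P = 18, Q_d = 1189.2.
dQ_d/dP = −2·1.7·P = −61.2.
Point elasticity E = (dQ_d/dP)·(P/Q_d) = -61.2 × 18/1189.2 ≈ -0.93.
|E| < 1, so demand is inelastic at this price.

-0.93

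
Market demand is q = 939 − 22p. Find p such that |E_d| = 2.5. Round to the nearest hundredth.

30.49

Set −bp/(a − bp) = −2.5 ⇒ bp = 2.5(a − bp) ⇒ bp(1+2.5) = 2.5·a.
p = 2.5·939/(22·3.5) ≈ 30.49.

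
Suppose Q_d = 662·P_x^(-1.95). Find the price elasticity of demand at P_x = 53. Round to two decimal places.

-1.95

For a Cobb–Douglas (constant-elasticity) form Q_d = A·P_x^α·…, the elasticity with respect to P_x equals the exponent α at every point.
Here the exponent on P_x is -1.95, so the price elasticity of demand is -1.95.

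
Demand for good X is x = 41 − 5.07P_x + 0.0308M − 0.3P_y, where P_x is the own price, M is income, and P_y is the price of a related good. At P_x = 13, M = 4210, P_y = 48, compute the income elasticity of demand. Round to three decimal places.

1.435

First evaluate x: 41 − 5.07(13) + 0.0308(4210) − 0.3(48) = 41 − 65.91 + 129.668 − 14.4 = 90.358.
∂x/∂M = +0.0308, so E_I = 0.0308·(4210/90.358) ≈ 1.435.
E_I > 1: normal good (luxury).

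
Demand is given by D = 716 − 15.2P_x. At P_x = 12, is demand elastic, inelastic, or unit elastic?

inelastic

At P_x = 12, D = 533.6.
dD/dP_x = −15.2.
Point elasticity E = (dD/dP_x)·(P_x/D) = -15.2 × 12/533.6 ≈ -0.342.
|E| ≈ 0.342 < 1, so demand is inelastic.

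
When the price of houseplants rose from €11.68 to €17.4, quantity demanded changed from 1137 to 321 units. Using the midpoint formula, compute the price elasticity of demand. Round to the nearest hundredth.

-2.85

%ΔQ = (321 − 1137)/[(1137 + 321)/2] = -816/729 ≈ -1.1193.
%Δp = (17.4 − 11.68)/[(11.68 + 17.4)/2] = 5.72/14.54 ≈ 0.3934.
Arc elasticity E = %ΔQ/%Δp ≈ -1.1193/0.3934 ≈ -2.85.
|E| > 1: demand is elastic over this range.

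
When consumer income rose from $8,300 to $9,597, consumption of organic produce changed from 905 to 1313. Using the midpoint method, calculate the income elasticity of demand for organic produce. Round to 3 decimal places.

%ΔQ = (1313 − 905)/[(905+1313)/2] = 408/1109 ≈ 0.3679.
%ΔM = (9,597 − 8,300)/[(8,300+9,597)/2] = 1297/8948.5 ≈ 0.1449.
E_I = %ΔQ/%ΔM ≈ 2.538.
E_I > 1: normal good (luxury).

2.538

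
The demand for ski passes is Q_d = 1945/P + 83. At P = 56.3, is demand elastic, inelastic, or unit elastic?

At P = 56.3, Q_d = 117.5471.
dQ_d/dP = −1945/P² = −0.6136.
Point elasticity E = (dQ_d/dP)·(P/Q_d) = -0.6136 × 56.3/117.5471 ≈ -0.294.
|E| ≈ 0.294 < 1, so demand is inelastic.

inelastic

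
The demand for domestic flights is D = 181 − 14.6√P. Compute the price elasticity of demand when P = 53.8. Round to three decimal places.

-0.724

At P = 53.8, D = 73.9112.
dD/dP = −14.6/(2√P) = −14.6/(2·7.3348).
Point elasticity E = (dD/dP)·(P/D) = -0.9952 × 53.8/73.9112 ≈ -0.724.
|E| < 1, so demand is inelastic at this price.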